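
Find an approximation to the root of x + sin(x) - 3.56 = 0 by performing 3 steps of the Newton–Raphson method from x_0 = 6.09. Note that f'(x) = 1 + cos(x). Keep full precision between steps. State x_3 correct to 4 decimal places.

4.5479

x_0 = 6.090000: f = 2.338014, f' = 1.981398 → x_1 = 6.090000 - (2.338014)/(1.981398) = 4.910018
x_1 = 4.910018: f = 0.369483, f' = 1.196345 → x_2 = 4.910018 - (0.369483)/(1.196345) = 4.601175
x_2 = 4.601175: f = 0.047353, f' = 0.889015 → x_3 = 4.601175 - (0.047353)/(0.889015) = 4.547911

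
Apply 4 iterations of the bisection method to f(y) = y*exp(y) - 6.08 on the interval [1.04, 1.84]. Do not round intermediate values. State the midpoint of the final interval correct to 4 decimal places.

1.4650

f(1.040000) = -3.137614, f(1.840000) = 5.505630 (opposite signs)
step 1: m = 1.440000, f(m) = -0.002198 < 0 → root in [1.440000, 1.840000]
step 2: m = 1.640000, f(m) = 2.374478 > 0 → root in [1.440000, 1.640000]
step 3: m = 1.540000, f(m) = 1.103469 > 0 → root in [1.440000, 1.540000]
step 4: m = 1.490000, f(m) = 0.531272 > 0 → root in [1.440000, 1.490000]
Midpoint of [1.440000, 1.490000] = 1.465000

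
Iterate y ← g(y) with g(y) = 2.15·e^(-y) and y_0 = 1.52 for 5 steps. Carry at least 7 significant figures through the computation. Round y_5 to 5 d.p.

y_1 = g(1.520000) = 0.470231
y_2 = g(0.470231) = 1.343445
y_3 = g(1.343445) = 0.561032
y_4 = g(0.561032) = 1.226833
y_5 = g(1.226833) = 0.630423

0.63042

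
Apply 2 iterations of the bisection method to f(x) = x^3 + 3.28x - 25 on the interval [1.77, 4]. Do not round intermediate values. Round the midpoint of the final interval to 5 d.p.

2.60625

f(1.770000) = -13.649167, f(4.000000) = 52.120000 (opposite signs)
step 1: m = 2.885000, f(m) = 8.475304 > 0 → root in [1.770000, 2.885000]
step 2: m = 2.327500, f(m) = -4.757136 < 0 → root in [2.327500, 2.885000]
Midpoint of [2.327500, 2.885000] = 2.606250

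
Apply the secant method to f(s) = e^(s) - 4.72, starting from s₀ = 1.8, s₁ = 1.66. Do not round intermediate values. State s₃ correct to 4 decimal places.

1.5525

f(s_0) = 1.329647, f(s_1) = 0.539311
s_2 = 1.660000 - (0.539311)·(1.660000 - 1.800000)/(0.539311 - (1.329647)) = 1.564467; f(s_2) = 0.060125
s_3 = 1.564467 - (0.060125)·(1.564467 - 1.660000)/(0.060125 - (0.539311)) = 1.552480; f(s_3) = 0.003168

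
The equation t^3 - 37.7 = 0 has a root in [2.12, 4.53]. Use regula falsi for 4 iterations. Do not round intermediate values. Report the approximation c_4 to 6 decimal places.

3.342876

f(2.120000) = -28.171872, f(4.530000) = 55.259677
step 1: c = 2.933771, f(c) = -12.448986 < 0 → new bracket [2.933771, 4.530000]
step 2: c = 3.227256, f(c) = -4.087553 < 0 → new bracket [3.227256, 4.530000]
step 3: c = 3.316982, f(c) = -1.205322 < 0 → new bracket [3.316982, 4.530000]
step 4: c = 3.342876, f(c) = -0.343963 < 0 → new bracket [3.342876, 4.530000]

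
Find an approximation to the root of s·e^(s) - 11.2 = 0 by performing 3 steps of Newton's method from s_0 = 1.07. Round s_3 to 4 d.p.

1.8381

f'(s) = (s + 1)·e^(s)
s_0 = 1.070000: f = -8.080544, f' = 6.034836 → s_1 = 1.070000 - (-8.080544)/(6.034836) = 2.408983
s_1 = 2.408983: f = 15.594270, f' = 37.916917 → s_2 = 2.408983 - (15.594270)/(37.916917) = 1.997709
s_2 = 1.997709: f = 3.527395, f' = 22.099538 → s_3 = 1.997709 - (3.527395)/(22.099538) = 1.838095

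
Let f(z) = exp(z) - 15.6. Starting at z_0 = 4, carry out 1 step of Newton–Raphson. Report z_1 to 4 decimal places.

Newton update: z ← z − f(z)/f'(z).
f'(z) = exp(z)
z_0 = 4.000000: f = 38.998150, f' = 54.598150 → z_1 = 4.000000 - (38.998150)/(54.598150) = 3.285724

3.2857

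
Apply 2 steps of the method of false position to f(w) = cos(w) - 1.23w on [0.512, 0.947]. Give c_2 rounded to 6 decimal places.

f(0.512000) = 0.242006, f(0.947000) = -0.580689
step 1: c = 0.639961, f(c) = 0.014967 > 0 → new bracket [0.639961, 0.947000]
step 2: c = 0.647676, f(c) = 0.000847 > 0 → new bracket [0.647676, 0.947000]

0.647676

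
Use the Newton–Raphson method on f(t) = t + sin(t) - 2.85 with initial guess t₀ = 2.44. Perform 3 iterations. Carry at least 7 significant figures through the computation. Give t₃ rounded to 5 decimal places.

Newton update: t ← t − f(t)/f'(t).
f'(t) = 1 + cos(t)
t_0 = 2.440000: f = 0.235435, f' = 0.236185 → t_1 = 2.440000 - (0.235435)/(0.236185) = 1.443175
t_1 = 1.443175: f = -0.414958, f' = 1.127276 → t_2 = 1.443175 - (-0.414958)/(1.127276) = 1.811282
t_2 = 1.811282: f = -0.067496, f' = 0.761826 → t_3 = 1.811282 - (-0.067496)/(0.761826) = 1.899879

1.89988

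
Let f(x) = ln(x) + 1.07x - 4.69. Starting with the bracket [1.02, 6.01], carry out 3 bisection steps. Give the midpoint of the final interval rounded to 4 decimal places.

3.2031

f(1.020000) = -3.578797, f(6.010000) = 3.534125 (opposite signs)
step 1: m = 3.515000, f(m) = 0.328090 > 0 → root in [1.020000, 3.515000]
step 2: m = 2.267500, f(m) = -1.445097 < 0 → root in [2.267500, 3.515000]
step 3: m = 2.891250, f(m) = -0.534674 < 0 → root in [2.891250, 3.515000]
Midpoint of [2.891250, 3.515000] = 3.203125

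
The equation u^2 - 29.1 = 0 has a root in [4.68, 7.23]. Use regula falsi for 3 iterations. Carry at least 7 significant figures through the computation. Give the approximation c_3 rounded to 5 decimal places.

5.39209

f(4.680000) = -7.197600, f(7.230000) = 23.172900
step 1: c = 5.284332, f(c) = -1.175830 < 0 → new bracket [5.284332, 7.230000]
step 2: c = 5.378291, f(c) = -0.173984 < 0 → new bracket [5.378291, 7.230000]
step 3: c = 5.392090, f(c) = -0.025362 < 0 → new bracket [5.392090, 7.230000]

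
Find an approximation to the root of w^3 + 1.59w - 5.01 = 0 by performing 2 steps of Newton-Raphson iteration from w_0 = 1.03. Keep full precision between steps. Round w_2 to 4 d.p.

f'(w) = 3w^2 + 1.59
w_0 = 1.030000: f = -2.279573, f' = 4.772700 → w_1 = 1.030000 - (-2.279573)/(4.772700) = 1.507628
w_1 = 1.507628: f = 0.813876, f' = 8.408822 → w_2 = 1.507628 - (0.813876)/(8.408822) = 1.410839

1.4108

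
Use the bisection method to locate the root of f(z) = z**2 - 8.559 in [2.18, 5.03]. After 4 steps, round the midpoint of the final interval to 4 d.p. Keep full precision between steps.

2.9816

f(2.180000) = -3.806600, f(5.030000) = 16.741900 (opposite signs)
step 1: m = 3.605000, f(m) = 4.437025 > 0 → root in [2.180000, 3.605000]
step 2: m = 2.892500, f(m) = -0.192444 < 0 → root in [2.892500, 3.605000]
step 3: m = 3.248750, f(m) = 1.995377 > 0 → root in [2.892500, 3.248750]
step 4: m = 3.070625, f(m) = 0.869738 > 0 → root in [2.892500, 3.070625]
Midpoint of [2.892500, 3.070625] = 2.981562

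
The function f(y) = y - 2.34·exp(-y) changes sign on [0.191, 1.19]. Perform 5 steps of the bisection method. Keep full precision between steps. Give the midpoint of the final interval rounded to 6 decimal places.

0.924641

f(0.191000) = -1.742150, f(1.190000) = 0.478122 (opposite signs)
step 1: m = 0.690500, f(m) = -0.482601 < 0 → root in [0.690500, 1.190000]
step 2: m = 0.940250, f(m) = 0.026409 > 0 → root in [0.690500, 0.940250]
step 3: m = 0.815375, f(m) = -0.220013 < 0 → root in [0.815375, 0.940250]
step 4: m = 0.877812, f(m) = -0.094905 < 0 → root in [0.877812, 0.940250]
step 5: m = 0.909031, f(m) = -0.033788 < 0 → root in [0.909031, 0.940250]
Midpoint of [0.909031, 0.940250] = 0.924641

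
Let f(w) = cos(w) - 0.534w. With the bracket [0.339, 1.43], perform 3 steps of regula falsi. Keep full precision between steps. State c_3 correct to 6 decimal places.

False-position update: c = (a·f(b) − b·f(a))/(f(b) − f(a)); replace the endpoint whose sign matches f(c).
f(0.339000) = 0.762062, f(1.430000) = -0.623288
step 1: c = 0.939144, f(c) = 0.088976 > 0 → new bracket [0.939144, 1.430000]
step 2: c = 1.000462, f(c) = 0.005667 > 0 → new bracket [1.000462, 1.430000]
step 3: c = 1.004332, f(c) = 0.000339 > 0 → new bracket [1.004332, 1.430000]

1.004332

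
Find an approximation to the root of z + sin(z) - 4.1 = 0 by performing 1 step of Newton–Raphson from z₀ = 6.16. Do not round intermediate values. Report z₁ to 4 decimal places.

f'(z) = 1 + cos(z)
z_0 = 6.160000: f = 1.937126, f' = 1.992422 → z_1 = 6.160000 - (1.937126)/(1.992422) = 5.187753

5.1878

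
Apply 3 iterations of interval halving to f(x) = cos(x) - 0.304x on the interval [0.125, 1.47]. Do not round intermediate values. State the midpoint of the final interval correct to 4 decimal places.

1.2178

f(0.125000) = 0.954198, f(1.470000) = -0.346254 (opposite signs)
step 1: m = 0.797500, f(m) = 0.456058 > 0 → root in [0.797500, 1.470000]
step 2: m = 1.133750, f(m) = 0.078605 > 0 → root in [1.133750, 1.470000]
step 3: m = 1.301875, f(m) = -0.130078 < 0 → root in [1.133750, 1.301875]
Midpoint of [1.133750, 1.301875] = 1.217812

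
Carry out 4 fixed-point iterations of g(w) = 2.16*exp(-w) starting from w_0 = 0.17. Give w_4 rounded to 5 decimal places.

w_1 = g(0.170000) = 1.822316
w_2 = g(1.822316) = 0.349166
w_3 = g(0.349166) = 1.523396
w_4 = g(1.523396) = 0.470816

0.47082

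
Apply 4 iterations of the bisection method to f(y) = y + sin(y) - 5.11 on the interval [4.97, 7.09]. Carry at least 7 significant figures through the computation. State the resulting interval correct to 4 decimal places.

f(4.970000) = -1.107001, f(7.090000) = 2.702087 (opposite signs)
step 1: m = 6.030000, f(m) = 0.669511 > 0 → root in [4.970000, 6.030000]
step 2: m = 5.500000, f(m) = -0.315540 < 0 → root in [5.500000, 6.030000]
step 3: m = 5.765000, f(m) = 0.159696 > 0 → root in [5.500000, 5.765000]
step 4: m = 5.632500, f(m) = -0.083232 < 0 → root in [5.632500, 5.765000]

[5.6325, 5.7650]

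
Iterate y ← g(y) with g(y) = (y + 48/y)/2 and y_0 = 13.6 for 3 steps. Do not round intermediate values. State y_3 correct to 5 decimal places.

y_1 = g(13.600000) = 8.564706
y_2 = g(8.564706) = 7.084551
y_3 = g(7.084551) = 6.929928

6.92993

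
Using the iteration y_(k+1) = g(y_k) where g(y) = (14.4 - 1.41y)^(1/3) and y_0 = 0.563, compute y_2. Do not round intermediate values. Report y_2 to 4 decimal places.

y_1 = g(0.563000) = 2.387327
y_2 = g(2.387327) = 2.226260

2.2263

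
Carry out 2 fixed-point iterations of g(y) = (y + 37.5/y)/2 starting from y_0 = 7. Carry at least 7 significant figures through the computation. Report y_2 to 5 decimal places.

6.12397

y_1 = g(7.000000) = 6.178571
y_2 = g(6.178571) = 6.123968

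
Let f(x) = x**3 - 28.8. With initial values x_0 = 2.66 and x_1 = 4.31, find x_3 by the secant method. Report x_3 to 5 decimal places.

Secant update: x_(k+1) = x_k − f(x_k)·(x_k − x_(k-1))/(f(x_k) − f(x_(k-1))).
f(x_0) = -9.978904, f(x_1) = 51.262991
x_2 = 4.310000 - (51.262991)·(4.310000 - 2.660000)/(51.262991 - (-9.978904)) = 2.928855; f(x_2) = -3.675720
x_3 = 2.928855 - (-3.675720)·(2.928855 - 4.310000)/(-3.675720 - (51.262991)) = 3.021262; f(x_3) = -1.221857

3.02126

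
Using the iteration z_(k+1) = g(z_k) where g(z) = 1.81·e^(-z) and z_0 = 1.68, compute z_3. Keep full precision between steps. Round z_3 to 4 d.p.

0.4974

z_1 = g(1.680000) = 0.337337
z_2 = g(0.337337) = 1.291740
z_3 = g(1.291740) = 0.497374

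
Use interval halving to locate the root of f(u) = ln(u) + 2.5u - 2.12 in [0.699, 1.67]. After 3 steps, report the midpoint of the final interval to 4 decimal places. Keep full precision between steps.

0.8811

f(0.699000) = -0.730605, f(1.670000) = 2.567824 (opposite signs)
step 1: m = 1.184500, f(m) = 1.010571 > 0 → root in [0.699000, 1.184500]
step 2: m = 0.941750, f(m) = 0.174360 > 0 → root in [0.699000, 0.941750]
step 3: m = 0.820375, f(m) = -0.267056 < 0 → root in [0.820375, 0.941750]
Midpoint of [0.820375, 0.941750] = 0.881062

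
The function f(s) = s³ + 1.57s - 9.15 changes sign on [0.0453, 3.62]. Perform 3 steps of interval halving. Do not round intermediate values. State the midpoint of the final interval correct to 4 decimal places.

2.0561

f(0.045300) = -9.078786, f(3.620000) = 43.971328 (opposite signs)
step 1: m = 1.832650, f(m) = -0.117590 < 0 → root in [1.832650, 3.620000]
step 2: m = 2.726325, f(m) = 15.394690 > 0 → root in [1.832650, 2.726325]
step 3: m = 2.279488, f(m) = 6.273157 > 0 → root in [1.832650, 2.279488]
Midpoint of [1.832650, 2.279488] = 2.056069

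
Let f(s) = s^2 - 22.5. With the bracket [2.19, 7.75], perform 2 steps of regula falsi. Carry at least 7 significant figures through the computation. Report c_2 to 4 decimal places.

4.5453

False-position update: c = (a·f(b) − b·f(a))/(f(b) − f(a)); replace the endpoint whose sign matches f(c).
f(2.190000) = -17.703900, f(7.750000) = 37.562500
step 1: c = 3.971076, f(c) = -6.730552 < 0 → new bracket [3.971076, 7.750000]
step 2: c = 4.545303, f(c) = -1.840222 < 0 → new bracket [4.545303, 7.750000]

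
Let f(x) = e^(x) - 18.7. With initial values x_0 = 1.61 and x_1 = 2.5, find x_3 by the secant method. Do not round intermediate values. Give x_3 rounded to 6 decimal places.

2.847665

Secant update: x_(k+1) = x_k − f(x_k)·(x_k − x_(k-1))/(f(x_k) − f(x_(k-1))).
f(x_0) = -13.697189, f(x_1) = -6.517506
x_2 = 2.500000 - (-6.517506)·(2.500000 - 1.610000)/(-6.517506 - (-13.697189)) = 3.307916; f(x_2) = 8.628114
x_3 = 3.307916 - (8.628114)·(3.307916 - 2.500000)/(8.628114 - (-6.517506)) = 2.847665; f(x_3) = -1.452543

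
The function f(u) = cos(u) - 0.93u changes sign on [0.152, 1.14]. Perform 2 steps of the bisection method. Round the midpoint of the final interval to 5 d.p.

0.76950

f(0.152000) = 0.847110, f(1.140000) = -0.642605 (opposite signs)
step 1: m = 0.646000, f(m) = 0.197718 > 0 → root in [0.646000, 1.140000]
step 2: m = 0.893000, f(m) = -0.203412 < 0 → root in [0.646000, 0.893000]
Midpoint of [0.646000, 0.893000] = 0.769500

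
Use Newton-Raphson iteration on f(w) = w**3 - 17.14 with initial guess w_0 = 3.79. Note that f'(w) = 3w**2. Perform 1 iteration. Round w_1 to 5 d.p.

2.92442

w_0 = 3.790000: f = 37.299939, f' = 43.092300 → w_1 = 3.790000 - (37.299939)/(43.092300) = 2.924418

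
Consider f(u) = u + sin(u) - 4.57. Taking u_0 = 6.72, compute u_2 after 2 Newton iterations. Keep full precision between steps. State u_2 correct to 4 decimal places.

f'(u) = 1 + cos(u)
u_0 = 6.720000: f = 2.573055, f' = 1.906104 → u_1 = 6.720000 - (2.573055)/(1.906104) = 5.370097
u_1 = 5.370097: f = 0.008701, f' = 1.611305 → u_2 = 5.370097 - (0.008701)/(1.611305) = 5.364697

5.3647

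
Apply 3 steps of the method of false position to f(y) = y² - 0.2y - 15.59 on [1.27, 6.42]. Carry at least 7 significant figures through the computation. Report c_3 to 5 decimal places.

3.99730

f(1.270000) = -14.231100, f(6.420000) = 24.342400
step 1: c = 3.170013, f(c) = -6.175018 < 0 → new bracket [3.170013, 6.420000]
step 2: c = 3.827629, f(c) = -1.704783 < 0 → new bracket [3.827629, 6.420000]
step 3: c = 3.997299, f(c) = -0.411060 < 0 → new bracket [3.997299, 6.420000]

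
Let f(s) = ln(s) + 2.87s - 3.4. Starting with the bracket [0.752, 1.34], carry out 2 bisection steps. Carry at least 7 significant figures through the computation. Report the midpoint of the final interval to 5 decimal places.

f(0.752000) = -1.526779, f(1.340000) = 0.738470 (opposite signs)
step 1: m = 1.046000, f(m) = -0.353007 < 0 → root in [1.046000, 1.340000]
step 2: m = 1.193000, f(m) = 0.200381 > 0 → root in [1.046000, 1.193000]
Midpoint of [1.046000, 1.193000] = 1.119500

1.11950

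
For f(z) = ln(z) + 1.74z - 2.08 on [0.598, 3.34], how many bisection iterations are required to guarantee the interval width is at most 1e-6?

Initial width b − a = 3.34 − 0.598 = 2.742000.
After n steps the width is (b−a)/2^n; need (b−a)/2^n ≤ 1e-6.
So n ≥ log₂(2.742000/1e-6) = log₂(2742000.0000) ≈ 21.3868.
Hence n = 22.

22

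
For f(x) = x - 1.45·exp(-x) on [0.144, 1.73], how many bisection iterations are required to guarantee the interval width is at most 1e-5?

Initial width b − a = 1.73 − 0.144 = 1.586000.
After n steps the width is (b−a)/2^n; need (b−a)/2^n ≤ 1e-5.
So n ≥ log₂(1.586000/1e-5) = log₂(158600.0000) ≈ 17.2750.
Hence n = 18.

18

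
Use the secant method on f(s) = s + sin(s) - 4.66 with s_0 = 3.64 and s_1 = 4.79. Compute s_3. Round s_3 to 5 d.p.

Secant update: s_(k+1) = s_k − f(s_k)·(s_k − s_(k-1))/(f(s_k) − f(s_(k-1))).
f(s_0) = -1.498027, f(s_1) = -0.866990
s_2 = 4.790000 - (-0.866990)·(4.790000 - 3.640000)/(-0.866990 - (-1.498027)) = 6.369998; f(s_2) = 1.796703
s_3 = 6.369998 - (1.796703)·(6.369998 - 4.790000)/(1.796703 - (-0.866990)) = 5.304265; f(s_3) = -0.185631

5.30426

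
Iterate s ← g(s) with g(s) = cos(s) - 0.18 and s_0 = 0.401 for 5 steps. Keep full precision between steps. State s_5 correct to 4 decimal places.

s_1 = g(0.401000) = 0.740671
s_2 = g(0.740671) = 0.558016
s_3 = g(0.558016) = 0.668307
s_4 = g(0.668307) = 0.604872
s_5 = g(0.604872) = 0.642575

0.6426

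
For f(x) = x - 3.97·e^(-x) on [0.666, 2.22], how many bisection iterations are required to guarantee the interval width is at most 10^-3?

Initial width b − a = 2.22 − 0.666 = 1.554000.
After n steps the width is (b−a)/2^n; need (b−a)/2^n ≤ 10^-3.
So n ≥ log₂(1.554000/10^-3) = log₂(1554.0000) ≈ 10.6018.
Hence n = 11.

11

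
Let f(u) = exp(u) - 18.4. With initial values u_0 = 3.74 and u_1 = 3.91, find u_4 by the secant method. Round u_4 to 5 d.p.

2.93047

f(u_0) = 23.697990, f(u_1) = 31.498952
u_2 = 3.910000 - (31.498952)·(3.910000 - 3.740000)/(31.498952 - (23.697990)) = 3.223569; f(u_2) = 6.717606
u_3 = 3.223569 - (6.717606)·(3.223569 - 3.910000)/(6.717606 - (31.498952)) = 3.037495; f(u_3) = 2.452935
u_4 = 3.037495 - (2.452935)·(3.037495 - 3.223569)/(2.452935 - (6.717606)) = 2.930469; f(u_4) = 0.336421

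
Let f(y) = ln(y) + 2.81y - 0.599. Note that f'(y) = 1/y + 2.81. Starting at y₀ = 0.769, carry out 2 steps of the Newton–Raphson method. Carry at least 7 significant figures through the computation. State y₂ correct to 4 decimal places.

y_0 = 0.769000: f = 1.299226, f' = 4.110390 → y_1 = 0.769000 - (1.299226)/(4.110390) = 0.452917
y_1 = 0.452917: f = -0.118351, f' = 5.017912 → y_2 = 0.452917 - (-0.118351)/(5.017912) = 0.476502

0.4765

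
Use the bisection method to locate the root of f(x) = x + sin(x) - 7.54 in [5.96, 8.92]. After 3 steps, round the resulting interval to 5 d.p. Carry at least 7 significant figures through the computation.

[6.70000, 7.07000]

f(5.960000) = -1.897589, f(8.920000) = 1.863613 (opposite signs)
step 1: m = 7.440000, f(m) = 0.815526 > 0 → root in [5.960000, 7.440000]
step 2: m = 6.700000, f(m) = -0.435150 < 0 → root in [6.700000, 7.440000]
step 3: m = 7.070000, f(m) = 0.238108 > 0 → root in [6.700000, 7.070000]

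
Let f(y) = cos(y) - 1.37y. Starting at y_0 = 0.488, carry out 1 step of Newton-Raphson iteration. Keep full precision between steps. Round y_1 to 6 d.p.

f'(y) = -sin(y) - 1.37
y_0 = 0.488000: f = 0.214712, f' = -1.838860 → y_1 = 0.488000 - (0.214712)/(-1.838860) = 0.604764

0.604764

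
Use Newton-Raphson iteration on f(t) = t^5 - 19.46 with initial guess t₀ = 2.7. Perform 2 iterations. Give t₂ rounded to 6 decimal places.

Newton update: t ← t − f(t)/f'(t).
f'(t) = 5t⁴
t_0 = 2.700000: f = 124.029070, f' = 265.720500 → t_1 = 2.700000 - (124.029070)/(265.720500) = 2.233235
t_1 = 2.233235: f = 36.088454, f' = 124.367696 → t_2 = 2.233235 - (36.088454)/(124.367696) = 1.943059

1.943059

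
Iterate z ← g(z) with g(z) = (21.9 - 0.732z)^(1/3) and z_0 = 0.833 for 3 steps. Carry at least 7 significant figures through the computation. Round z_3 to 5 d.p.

z_1 = g(0.833000) = 2.771577
z_2 = g(2.771577) = 2.708578
z_3 = g(2.708578) = 2.710672

2.71067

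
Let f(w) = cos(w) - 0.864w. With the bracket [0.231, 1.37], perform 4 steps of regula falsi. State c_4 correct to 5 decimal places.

0.80343

f(0.231000) = 0.773854, f(1.370000) = -0.984230
step 1: c = 0.732352, f(c) = 0.110851 > 0 → new bracket [0.732352, 1.370000]
step 2: c = 0.796899, f(c) = 0.010407 > 0 → new bracket [0.796899, 1.370000]
step 3: c = 0.802896, f(c) = 0.000925 > 0 → new bracket [0.802896, 1.370000]
step 4: c = 0.803428, f(c) = 0.000082 > 0 → new bracket [0.803428, 1.370000]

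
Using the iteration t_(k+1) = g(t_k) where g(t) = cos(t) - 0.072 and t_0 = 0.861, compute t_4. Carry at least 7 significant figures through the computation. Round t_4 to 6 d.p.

t_1 = g(0.861000) = 0.579679
t_2 = g(0.579679) = 0.764638
t_3 = g(0.764638) = 0.649633
t_4 = g(0.649633) = 0.724306

0.724306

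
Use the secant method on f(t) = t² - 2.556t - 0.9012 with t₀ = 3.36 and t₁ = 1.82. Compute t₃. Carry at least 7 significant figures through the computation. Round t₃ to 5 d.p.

2.97624

f(t_0) = 1.800240, f(t_1) = -2.240720
t_2 = 1.820000 - (-2.240720)·(1.820000 - 3.360000)/(-2.240720 - (1.800240)) = 2.673933; f(t_2) = -0.585855
t_3 = 2.673933 - (-0.585855)·(2.673933 - 1.820000)/(-0.585855 - (-2.240720)) = 2.976242; f(t_3) = 0.349543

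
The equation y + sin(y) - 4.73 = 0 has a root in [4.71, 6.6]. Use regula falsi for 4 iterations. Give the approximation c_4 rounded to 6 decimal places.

f(4.710000) = -1.019997, f(6.600000) = 2.181541
step 1: c = 5.312146, f(c) = -0.243326 < 0 → new bracket [5.312146, 6.600000]
step 2: c = 5.441378, f(c) = -0.034471 < 0 → new bracket [5.441378, 6.600000]
step 3: c = 5.459400, f(c) = -0.004322 < 0 → new bracket [5.459400, 6.600000]
step 4: c = 5.461656, f(c) = -0.000533 < 0 → new bracket [5.461656, 6.600000]

5.461656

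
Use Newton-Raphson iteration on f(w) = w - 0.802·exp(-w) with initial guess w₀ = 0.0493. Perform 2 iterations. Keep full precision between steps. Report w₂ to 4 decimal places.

0.4907

Newton update: w ← w − f(w)/f'(w).
f'(w) = 1 + 0.802·exp(-w)
w_0 = 0.049300: f = -0.714120, f' = 1.763420 → w_1 = 0.049300 - (-0.714120)/(1.763420) = 0.454263
w_1 = 0.454263: f = -0.054939, f' = 1.509202 → w_2 = 0.454263 - (-0.054939)/(1.509202) = 0.490666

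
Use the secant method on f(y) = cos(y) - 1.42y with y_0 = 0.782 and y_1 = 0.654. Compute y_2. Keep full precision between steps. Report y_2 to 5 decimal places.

f(y_0) = -0.400934, f(y_1) = -0.135023
y_2 = 0.654000 - (-0.135023)·(0.654000 - 0.782000)/(-0.135023 - (-0.400934)) = 0.589005; f(y_2) = -0.004893

0.58900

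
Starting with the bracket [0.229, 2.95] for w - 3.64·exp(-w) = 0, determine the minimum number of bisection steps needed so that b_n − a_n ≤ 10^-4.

Initial width b − a = 2.95 − 0.229 = 2.721000.
After n steps the width is (b−a)/2^n; need (b−a)/2^n ≤ 10^-4.
So n ≥ log₂(2.721000/10^-4) = log₂(27210.0000) ≈ 14.7318.
Hence n = 15.

15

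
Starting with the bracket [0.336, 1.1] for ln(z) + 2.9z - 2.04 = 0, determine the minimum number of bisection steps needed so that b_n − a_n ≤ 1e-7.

Initial width b − a = 1.1 − 0.336 = 0.764000.
After n steps the width is (b−a)/2^n; need (b−a)/2^n ≤ 1e-7.
So n ≥ log₂(0.764000/1e-7) = log₂(7640000.0000) ≈ 22.8651.
Hence n = 23.

23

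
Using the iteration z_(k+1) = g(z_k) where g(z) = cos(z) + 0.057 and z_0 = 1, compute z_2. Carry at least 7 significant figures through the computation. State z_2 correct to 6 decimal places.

z_1 = g(1.000000) = 0.597302
z_2 = g(0.597302) = 0.883856

0.883856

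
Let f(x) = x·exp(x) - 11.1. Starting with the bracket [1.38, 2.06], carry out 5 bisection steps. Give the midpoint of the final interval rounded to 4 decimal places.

f(1.380000) = -5.614636, f(2.060000) = 5.062698 (opposite signs)
step 1: m = 1.720000, f(m) = -1.494611 < 0 → root in [1.720000, 2.060000]
step 2: m = 1.890000, f(m) = 1.410607 > 0 → root in [1.720000, 1.890000]
step 3: m = 1.805000, f(m) = -0.125652 < 0 → root in [1.805000, 1.890000]
step 4: m = 1.847500, f(m) = 0.620429 > 0 → root in [1.805000, 1.847500]
step 5: m = 1.826250, f(m) = 0.242023 > 0 → root in [1.805000, 1.826250]
Midpoint of [1.805000, 1.826250] = 1.815625

1.8156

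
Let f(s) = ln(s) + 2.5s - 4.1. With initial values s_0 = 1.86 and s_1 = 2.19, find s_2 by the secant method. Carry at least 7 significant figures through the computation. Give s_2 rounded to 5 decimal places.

1.46915

f(s_0) = 1.170576, f(s_1) = 2.158902
s_2 = 2.190000 - (2.158902)·(2.190000 - 1.860000)/(2.158902 - (1.170576)) = 1.469147; f(s_2) = -0.042452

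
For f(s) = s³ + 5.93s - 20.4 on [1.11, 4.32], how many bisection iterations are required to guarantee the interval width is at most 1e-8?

Initial width b − a = 4.32 − 1.11 = 3.210000.
After n steps the width is (b−a)/2^n; need (b−a)/2^n ≤ 1e-8.
So n ≥ log₂(3.210000/1e-8) = log₂(321000000.0000) ≈ 28.2580.
Hence n = 29.

29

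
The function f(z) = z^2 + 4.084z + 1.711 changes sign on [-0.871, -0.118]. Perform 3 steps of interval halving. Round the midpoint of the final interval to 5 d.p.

f(-0.871000) = -1.087523, f(-0.118000) = 1.243012 (opposite signs)
step 1: m = -0.494500, f(m) = -0.064008 < 0 → root in [-0.494500, -0.118000]
step 2: m = -0.306250, f(m) = 0.554064 > 0 → root in [-0.494500, -0.306250]
step 3: m = -0.400375, f(m) = 0.236169 > 0 → root in [-0.494500, -0.400375]
Midpoint of [-0.494500, -0.400375] = -0.447438

-0.44744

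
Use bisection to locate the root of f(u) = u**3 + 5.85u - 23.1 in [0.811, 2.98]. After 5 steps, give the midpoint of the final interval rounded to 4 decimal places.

2.2005

f(0.811000) = -17.822238, f(2.980000) = 20.796592 (opposite signs)
step 1: m = 1.895500, f(m) = -5.200945 < 0 → root in [1.895500, 2.980000]
step 2: m = 2.437750, f(m) = 5.647472 > 0 → root in [1.895500, 2.437750]
step 3: m = 2.166625, f(m) = -0.254534 < 0 → root in [2.166625, 2.437750]
step 4: m = 2.302187, f(m) = 2.569546 > 0 → root in [2.166625, 2.302187]
step 5: m = 2.234406, f(m) = 1.126709 > 0 → root in [2.166625, 2.234406]
Midpoint of [2.166625, 2.234406] = 2.200516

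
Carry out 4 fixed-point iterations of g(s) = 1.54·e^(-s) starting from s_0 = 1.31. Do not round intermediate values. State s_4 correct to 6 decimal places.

s_1 = g(1.310000) = 0.415523
s_2 = g(0.415523) = 1.016392
s_3 = g(1.016392) = 0.557323
s_4 = g(0.557323) = 0.882020

0.882020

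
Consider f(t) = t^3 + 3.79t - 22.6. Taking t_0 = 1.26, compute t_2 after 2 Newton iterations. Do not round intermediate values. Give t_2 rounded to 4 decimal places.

Newton update: t ← t − f(t)/f'(t).
f'(t) = 3t^2 + 3.79
t_0 = 1.260000: f = -15.824224, f' = 8.552800 → t_1 = 1.260000 - (-15.824224)/(8.552800) = 3.110181
t_1 = 3.110181: f = 19.273054, f' = 32.809669 → t_2 = 3.110181 - (19.273054)/(32.809669) = 2.522761

2.5228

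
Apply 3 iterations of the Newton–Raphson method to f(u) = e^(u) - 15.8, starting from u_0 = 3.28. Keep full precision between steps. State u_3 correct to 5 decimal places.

2.76003

Newton update: u ← u − f(u)/f'(u).
f'(u) = e^(u)
u_0 = 3.280000: f = 10.775773, f' = 26.575773 → u_1 = 3.280000 - (10.775773)/(26.575773) = 2.874526
u_1 = 2.874526: f = 1.917032, f' = 17.717032 → u_2 = 2.874526 - (1.917032)/(17.717032) = 2.766324
u_2 = 2.766324: f = 0.100072, f' = 15.900072 → u_3 = 2.766324 - (0.100072)/(15.900072) = 2.760030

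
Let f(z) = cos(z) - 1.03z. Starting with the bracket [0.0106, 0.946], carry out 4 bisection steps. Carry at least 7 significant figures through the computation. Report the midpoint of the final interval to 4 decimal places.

f(0.010600) = 0.989026, f(0.946000) = -0.389448 (opposite signs)
step 1: m = 0.478300, f(m) = 0.395130 > 0 → root in [0.478300, 0.946000]
step 2: m = 0.712150, f(m) = 0.023444 > 0 → root in [0.712150, 0.946000]
step 3: m = 0.829075, f(m) = -0.178389 < 0 → root in [0.712150, 0.829075]
step 4: m = 0.770612, f(m) = -0.076247 < 0 → root in [0.712150, 0.770612]
Midpoint of [0.712150, 0.770612] = 0.741381

0.7414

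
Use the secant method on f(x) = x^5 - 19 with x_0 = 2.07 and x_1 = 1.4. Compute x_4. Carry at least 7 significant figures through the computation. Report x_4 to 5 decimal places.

1.79162

f(x_0) = 19.005962, f(x_1) = -13.621760
x_2 = 1.400000 - (-13.621760)·(1.400000 - 2.070000)/(-13.621760 - (19.005962)) = 1.679719; f(x_2) = -5.628424
x_3 = 1.679719 - (-5.628424)·(1.679719 - 1.400000)/(-5.628424 - (-13.621760)) = 1.876679; f(x_3) = 4.278259
x_4 = 1.876679 - (4.278259)·(1.876679 - 1.679719)/(4.278259 - (-5.628424)) = 1.791621; f(x_4) = -0.540055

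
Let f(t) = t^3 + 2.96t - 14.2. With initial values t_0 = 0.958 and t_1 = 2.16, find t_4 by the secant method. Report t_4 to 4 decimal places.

f(t_0) = -10.485102, f(t_1) = 2.271296
t_2 = 2.160000 - (2.271296)·(2.160000 - 0.958000)/(2.271296 - (-10.485102)) = 1.945982; f(t_2) = -1.070758
t_3 = 1.945982 - (-1.070758)·(1.945982 - 2.160000)/(-1.070758 - (2.271296)) = 2.014551; f(t_3) = -0.061042
t_4 = 2.014551 - (-0.061042)·(2.014551 - 1.945982)/(-0.061042 - (-1.070758)) = 2.018696; f(t_4) = 0.001802

2.0187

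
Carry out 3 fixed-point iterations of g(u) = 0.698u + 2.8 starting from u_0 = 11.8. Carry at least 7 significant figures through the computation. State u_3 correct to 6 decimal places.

u_1 = g(11.800000) = 11.036400
u_2 = g(11.036400) = 10.503407
u_3 = g(10.503407) = 10.131378

10.131378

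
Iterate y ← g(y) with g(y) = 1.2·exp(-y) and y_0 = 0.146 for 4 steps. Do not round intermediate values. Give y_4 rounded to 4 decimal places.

y_1 = g(0.146000) = 1.036989
y_2 = g(1.036989) = 0.425425
y_3 = g(0.425425) = 0.784191
y_4 = g(0.784191) = 0.547787

0.5478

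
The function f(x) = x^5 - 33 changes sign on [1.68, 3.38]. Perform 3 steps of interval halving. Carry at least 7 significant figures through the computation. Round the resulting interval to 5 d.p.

f(1.680000) = -19.617218, f(3.380000) = 408.147174 (opposite signs)
step 1: m = 2.530000, f(m) = 70.657948 > 0 → root in [1.680000, 2.530000]
step 2: m = 2.105000, f(m) = 8.329533 > 0 → root in [1.680000, 2.105000]
step 3: m = 1.892500, f(m) = -8.723871 < 0 → root in [1.892500, 2.105000]

[1.89250, 2.10500]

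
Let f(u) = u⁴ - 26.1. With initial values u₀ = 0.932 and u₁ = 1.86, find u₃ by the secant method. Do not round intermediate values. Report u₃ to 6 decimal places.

2.088713

f(u_0) = -25.345492, f(u_1) = -14.131168
u_2 = 1.860000 - (-14.131168)·(1.860000 - 0.932000)/(-14.131168 - (-25.345492)) = 3.029373; f(u_2) = 58.119134
u_3 = 3.029373 - (58.119134)·(3.029373 - 1.860000)/(58.119134 - (-14.131168)) = 2.088713; f(u_3) = -7.066648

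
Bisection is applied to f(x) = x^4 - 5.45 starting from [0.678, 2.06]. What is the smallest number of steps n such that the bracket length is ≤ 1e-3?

11

Initial width b − a = 2.06 − 0.678 = 1.382000.
After n steps the width is (b−a)/2^n; need (b−a)/2^n ≤ 1e-3.
So n ≥ log₂(1.382000/1e-3) = log₂(1382.0000) ≈ 10.4325.
Hence n = 11.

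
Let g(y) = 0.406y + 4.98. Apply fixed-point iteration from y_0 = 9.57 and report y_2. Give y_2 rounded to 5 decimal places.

8.57936

y_1 = g(9.570000) = 8.865420
y_2 = g(8.865420) = 8.579361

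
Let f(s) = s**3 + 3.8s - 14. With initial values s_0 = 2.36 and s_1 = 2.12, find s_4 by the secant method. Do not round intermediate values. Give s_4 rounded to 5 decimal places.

Secant update: s_(k+1) = s_k − f(s_k)·(s_k − s_(k-1))/(f(s_k) − f(s_(k-1))).
f(s_0) = 8.112256, f(s_1) = 3.584128
s_2 = 2.120000 - (3.584128)·(2.120000 - 2.360000)/(3.584128 - (8.112256)) = 1.930034; f(s_2) = 0.523565
s_3 = 1.930034 - (0.523565)·(1.930034 - 2.120000)/(0.523565 - (3.584128)) = 1.897537; f(s_3) = 0.042997
s_4 = 1.897537 - (0.042997)·(1.897537 - 1.930034)/(0.042997 - (0.523565)) = 1.894629; f(s_4) = 0.000589

1.89463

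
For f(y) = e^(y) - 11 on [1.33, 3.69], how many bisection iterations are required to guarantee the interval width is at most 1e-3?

Initial width b − a = 3.69 − 1.33 = 2.360000.
After n steps the width is (b−a)/2^n; need (b−a)/2^n ≤ 1e-3.
So n ≥ log₂(2.360000/1e-3) = log₂(2360.0000) ≈ 11.2046.
Hence n = 12.

12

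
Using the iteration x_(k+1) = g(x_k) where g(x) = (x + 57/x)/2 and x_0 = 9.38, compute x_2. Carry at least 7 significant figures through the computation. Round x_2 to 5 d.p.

7.55190

x_1 = g(9.380000) = 7.728380
x_2 = g(7.728380) = 7.551897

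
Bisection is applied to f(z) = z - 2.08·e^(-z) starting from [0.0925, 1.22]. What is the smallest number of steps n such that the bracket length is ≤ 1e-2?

7

Initial width b − a = 1.22 − 0.0925 = 1.127500.
After n steps the width is (b−a)/2^n; need (b−a)/2^n ≤ 1e-2.
So n ≥ log₂(1.127500/1e-2) = log₂(112.7500) ≈ 6.8170.
Hence n = 7.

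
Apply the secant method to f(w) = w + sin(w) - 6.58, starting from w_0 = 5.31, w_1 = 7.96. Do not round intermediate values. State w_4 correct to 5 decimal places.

6.43206

f(w_0) = -2.096682, f(w_1) = 2.374385
w_2 = 7.960000 - (2.374385)·(7.960000 - 5.310000)/(2.374385 - (-2.096682)) = 6.552703; f(w_2) = 0.238969
w_3 = 6.552703 - (0.238969)·(6.552703 - 7.960000)/(0.238969 - (2.374385)) = 6.395216; f(w_3) = -0.072988
w_4 = 6.395216 - (-0.072988)·(6.395216 - 6.552703)/(-0.072988 - (0.238969)) = 6.432063; f(w_4) = 0.000391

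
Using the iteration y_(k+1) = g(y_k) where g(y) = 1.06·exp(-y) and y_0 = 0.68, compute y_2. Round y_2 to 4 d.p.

0.6196

y_1 = g(0.680000) = 0.537014
y_2 = g(0.537014) = 0.619560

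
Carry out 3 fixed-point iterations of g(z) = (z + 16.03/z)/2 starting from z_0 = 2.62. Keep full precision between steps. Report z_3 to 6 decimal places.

z_1 = g(2.620000) = 4.369160
z_2 = g(4.369160) = 4.019029
z_3 = g(4.019029) = 4.003777

4.003777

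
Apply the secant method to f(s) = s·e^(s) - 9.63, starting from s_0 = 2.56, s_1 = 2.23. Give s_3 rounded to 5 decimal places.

1.78325

f(s_0) = 23.485692, f(s_1) = 11.108701
s_2 = 2.230000 - (11.108701)·(2.230000 - 2.560000)/(11.108701 - (23.485692)) = 1.933816; f(s_2) = 3.743975
s_3 = 1.933816 - (3.743975)·(1.933816 - 2.230000)/(3.743975 - (11.108701)) = 1.783246; f(s_3) = 0.978766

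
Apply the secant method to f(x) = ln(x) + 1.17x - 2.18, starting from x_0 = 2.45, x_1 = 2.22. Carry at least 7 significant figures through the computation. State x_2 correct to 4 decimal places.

1.4600

f(x_0) = 1.582588, f(x_1) = 1.214907
x_2 = 2.220000 - (1.214907)·(2.220000 - 2.450000)/(1.214907 - (1.582588)) = 1.460024; f(x_2) = -0.093319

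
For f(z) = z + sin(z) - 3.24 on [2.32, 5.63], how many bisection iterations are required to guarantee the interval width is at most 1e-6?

Initial width b − a = 5.63 − 2.32 = 3.310000.
After n steps the width is (b−a)/2^n; need (b−a)/2^n ≤ 1e-6.
So n ≥ log₂(3.310000/1e-6) = log₂(3310000.0000) ≈ 21.6584.
Hence n = 22.

22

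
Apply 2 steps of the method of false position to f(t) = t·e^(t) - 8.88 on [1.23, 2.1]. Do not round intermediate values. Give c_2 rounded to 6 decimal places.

f(1.230000) = -4.671888, f(2.100000) = 8.268957
step 1: c = 1.544086, f(c) = -1.647978 < 0 → new bracket [1.544086, 2.100000]
step 2: c = 1.636467, f(c) = -0.473488 < 0 → new bracket [1.636467, 2.100000]

1.636467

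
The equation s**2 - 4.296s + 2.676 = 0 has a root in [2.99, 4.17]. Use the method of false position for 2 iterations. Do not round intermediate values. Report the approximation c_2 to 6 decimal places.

3.516943

f(2.990000) = -1.228940, f(4.170000) = 2.150580
step 1: c = 3.419099, f(c) = -0.322211 < 0 → new bracket [3.419099, 4.170000]
step 2: c = 3.516943, f(c) = -0.063898 < 0 → new bracket [3.516943, 4.170000]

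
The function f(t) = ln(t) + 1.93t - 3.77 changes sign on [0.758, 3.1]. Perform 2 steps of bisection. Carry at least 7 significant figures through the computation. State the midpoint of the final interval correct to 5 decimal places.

f(0.758000) = -2.584132, f(3.100000) = 3.344402 (opposite signs)
step 1: m = 1.929000, f(m) = 0.609972 > 0 → root in [0.758000, 1.929000]
step 2: m = 1.343500, f(m) = -0.881767 < 0 → root in [1.343500, 1.929000]
Midpoint of [1.343500, 1.929000] = 1.636250

1.63625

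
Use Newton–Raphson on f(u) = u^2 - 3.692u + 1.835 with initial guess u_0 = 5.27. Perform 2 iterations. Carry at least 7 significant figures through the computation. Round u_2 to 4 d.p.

3.2218

f'(u) = 2u - 3.692
u_0 = 5.270000: f = 10.151060, f' = 6.848000 → u_1 = 5.270000 - (10.151060)/(6.848000) = 3.787661
u_1 = 3.787661: f = 2.197330, f' = 3.883321 → u_2 = 3.787661 - (2.197330)/(3.883321) = 3.221823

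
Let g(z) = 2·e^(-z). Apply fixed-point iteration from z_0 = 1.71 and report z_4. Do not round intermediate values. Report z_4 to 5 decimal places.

1.21708

z_1 = g(1.710000) = 0.361732
z_2 = g(0.361732) = 1.392939
z_3 = g(1.392939) = 0.496689
z_4 = g(0.496689) = 1.217085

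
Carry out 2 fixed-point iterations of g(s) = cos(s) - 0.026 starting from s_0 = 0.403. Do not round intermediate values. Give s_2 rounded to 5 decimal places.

0.60039

s_1 = g(0.403000) = 0.893889
s_2 = g(0.893889) = 0.600386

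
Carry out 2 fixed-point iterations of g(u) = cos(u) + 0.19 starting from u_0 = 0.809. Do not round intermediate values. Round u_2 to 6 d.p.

u_1 = g(0.809000) = 0.880222
u_2 = g(0.880222) = 0.826980

0.826980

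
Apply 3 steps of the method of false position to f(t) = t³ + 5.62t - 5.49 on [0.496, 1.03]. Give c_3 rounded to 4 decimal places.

0.8626

f(0.496000) = -2.580456, f(1.030000) = 1.391327
step 1: c = 0.842938, f(c) = -0.153741 < 0 → new bracket [0.842938, 1.030000]
step 2: c = 0.861552, f(c) = -0.008574 < 0 → new bracket [0.861552, 1.030000]
step 3: c = 0.862583, f(c) = -0.000476 < 0 → new bracket [0.862583, 1.030000]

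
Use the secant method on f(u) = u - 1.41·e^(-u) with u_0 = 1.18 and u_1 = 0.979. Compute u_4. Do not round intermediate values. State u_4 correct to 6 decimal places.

Secant update: u_(k+1) = u_k − f(u_k)·(u_k − u_(k-1))/(f(u_k) − f(u_(k-1))).
f(u_0) = 0.746737, f(u_1) = 0.449282
u_2 = 0.979000 - (0.449282)·(0.979000 - 1.180000)/(0.449282 - (0.746737)) = 0.675406; f(u_2) = -0.042214
u_3 = 0.675406 - (-0.042214)·(0.675406 - 0.979000)/(-0.042214 - (0.449282)) = 0.701481; f(u_3) = 0.002332
u_4 = 0.701481 - (0.002332)·(0.701481 - 0.675406)/(0.002332 - (-0.042214)) = 0.700116; f(u_4) = 0.000012

0.700116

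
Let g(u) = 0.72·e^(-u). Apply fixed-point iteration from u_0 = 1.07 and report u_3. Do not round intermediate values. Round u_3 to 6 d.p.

u_1 = g(1.070000) = 0.246966
u_2 = g(0.246966) = 0.562440
u_3 = g(0.562440) = 0.410268

0.410268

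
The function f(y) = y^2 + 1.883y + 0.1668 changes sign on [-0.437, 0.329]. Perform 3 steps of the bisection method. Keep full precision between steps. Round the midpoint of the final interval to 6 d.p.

-0.101875

f(-0.437000) = -0.465102, f(0.329000) = 0.894548 (opposite signs)
step 1: m = -0.054000, f(m) = 0.068034 > 0 → root in [-0.437000, -0.054000]
step 2: m = -0.245500, f(m) = -0.235206 < 0 → root in [-0.245500, -0.054000]
step 3: m = -0.149750, f(m) = -0.092754 < 0 → root in [-0.149750, -0.054000]
Midpoint of [-0.149750, -0.054000] = -0.101875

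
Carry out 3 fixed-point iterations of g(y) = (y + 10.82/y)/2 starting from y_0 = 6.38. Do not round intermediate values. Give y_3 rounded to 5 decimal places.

y_1 = g(6.380000) = 4.037962
y_2 = g(4.037962) = 3.358766
y_3 = g(3.358766) = 3.290094

3.29009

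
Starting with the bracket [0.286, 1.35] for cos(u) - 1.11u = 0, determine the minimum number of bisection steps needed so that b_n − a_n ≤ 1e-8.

27

Initial width b − a = 1.35 − 0.286 = 1.064000.
After n steps the width is (b−a)/2^n; need (b−a)/2^n ≤ 1e-8.
So n ≥ log₂(1.064000/1e-8) = log₂(106400000.0000) ≈ 26.6649.
Hence n = 27.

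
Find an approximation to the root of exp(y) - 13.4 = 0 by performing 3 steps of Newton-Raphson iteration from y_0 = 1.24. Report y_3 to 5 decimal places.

f'(y) = exp(y)
y_0 = 1.240000: f = -9.944387, f' = 3.455613 → y_1 = 1.240000 - (-9.944387)/(3.455613) = 4.117749
y_1 = 4.117749: f = 48.020799, f' = 61.420799 → y_2 = 4.117749 - (48.020799)/(61.420799) = 3.335916
y_2 = 3.335916: f = 14.704105, f' = 28.104105 → y_3 = 3.335916 - (14.704105)/(28.104105) = 2.812714

2.81271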